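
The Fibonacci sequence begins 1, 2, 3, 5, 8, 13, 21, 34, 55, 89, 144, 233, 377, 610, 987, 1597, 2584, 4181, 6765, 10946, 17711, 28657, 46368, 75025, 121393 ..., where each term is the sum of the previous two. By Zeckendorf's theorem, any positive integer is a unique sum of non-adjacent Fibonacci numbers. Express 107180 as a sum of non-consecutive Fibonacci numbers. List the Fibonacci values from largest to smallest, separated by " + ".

Repeatedly subtract the largest Fibonacci number that fits:
107180: greatest Fibonacci not exceeding it is 75025, leaving 32155
32155: greatest Fibonacci not exceeding it is 28657, leaving 3498
3498: greatest Fibonacci not exceeding it is 2584, leaving 914
914: greatest Fibonacci not exceeding it is 610, leaving 304
304: greatest Fibonacci not exceeding it is 233, leaving 71
71: greatest Fibonacci not exceeding it is 55, leaving 16
16: greatest Fibonacci not exceeding it is 13, leaving 3
3: greatest Fibonacci not exceeding it is 3, leaving 0
So 107180 = 75025 + 28657 + 2584 + 610 + 233 + 55 + 13 + 3, with no two terms consecutive in the sequence.

75025 + 28657 + 2584 + 610 + 233 + 55 + 13 + 3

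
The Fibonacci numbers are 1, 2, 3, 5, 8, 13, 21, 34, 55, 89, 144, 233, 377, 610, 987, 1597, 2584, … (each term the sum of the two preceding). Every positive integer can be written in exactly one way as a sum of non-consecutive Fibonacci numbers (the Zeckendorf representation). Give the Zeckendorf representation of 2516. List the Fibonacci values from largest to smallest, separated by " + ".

1597 ≤ 2516 < 2584, so take 1597; remainder 919
610 ≤ 919 < 987, so take 610; remainder 309
233 ≤ 309 < 377, so take 233; remainder 76
55 ≤ 76 < 89, so take 55; remainder 21
21 ≤ 21 < 34, so take 21; remainder 0
So 2516 = 1597 + 610 + 233 + 55 + 21, with no two terms consecutive in the sequence.

1597 + 610 + 233 + 55 + 21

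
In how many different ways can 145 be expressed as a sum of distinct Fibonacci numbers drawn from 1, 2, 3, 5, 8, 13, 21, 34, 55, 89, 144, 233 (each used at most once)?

Each representation comes from the Zeckendorf form by replacing some F_k with F_{k−1} + F_{k−2} where possible.
145 = 144+1 = 89+55+1 = 89+34+21+1 = … (2 more), for 5 in all.

5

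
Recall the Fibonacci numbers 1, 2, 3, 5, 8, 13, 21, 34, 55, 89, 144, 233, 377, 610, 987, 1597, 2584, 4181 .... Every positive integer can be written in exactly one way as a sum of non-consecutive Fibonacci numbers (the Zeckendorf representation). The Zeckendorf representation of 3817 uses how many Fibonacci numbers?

Greedily peel off the largest Fibonacci term at each step:
subtract 2584 from 3817: 1233 remains
subtract 987 from 1233: 246 remains
subtract 233 from 246: 13 remains
subtract 13 from 13: 0 remains
3817 = 2584 + 987 + 233 + 13, which has 4 terms.

4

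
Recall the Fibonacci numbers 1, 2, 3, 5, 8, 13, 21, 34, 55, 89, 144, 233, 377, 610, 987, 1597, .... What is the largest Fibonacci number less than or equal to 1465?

987

987 ≤ 1465 < 1597, so the largest Fibonacci number not exceeding 1465 is 987.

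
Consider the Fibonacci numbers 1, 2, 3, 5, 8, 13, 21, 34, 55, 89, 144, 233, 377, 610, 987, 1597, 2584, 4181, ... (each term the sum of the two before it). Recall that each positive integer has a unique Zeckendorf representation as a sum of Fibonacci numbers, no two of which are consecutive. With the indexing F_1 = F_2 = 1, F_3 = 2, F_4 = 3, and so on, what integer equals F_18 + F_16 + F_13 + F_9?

3838

F_18 + F_16 + F_13 + F_9 = 2584 + 987 + 233 + 34 = 3838.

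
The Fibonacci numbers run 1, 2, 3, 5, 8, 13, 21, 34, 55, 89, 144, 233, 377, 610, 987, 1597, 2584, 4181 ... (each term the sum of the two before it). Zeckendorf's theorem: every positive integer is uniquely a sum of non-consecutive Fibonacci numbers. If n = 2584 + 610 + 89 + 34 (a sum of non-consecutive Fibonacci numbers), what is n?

2584 + 610 + 89 + 34 = 3317.

3317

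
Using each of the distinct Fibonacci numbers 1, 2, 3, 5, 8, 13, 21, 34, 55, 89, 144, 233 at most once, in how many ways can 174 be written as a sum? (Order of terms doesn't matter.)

7

Starting from the Zeckendorf form and repeatedly splitting a term F_k into F_{k−1} + F_{k−2} (when neither is already used) reaches every representation.
174 = 144+21+8+1 = 144+21+5+3+1 = 89+55+21+8+1 = 144+13+8+5+3+1 = 89+55+21+5+3+1 = … (2 more), for 7 in all.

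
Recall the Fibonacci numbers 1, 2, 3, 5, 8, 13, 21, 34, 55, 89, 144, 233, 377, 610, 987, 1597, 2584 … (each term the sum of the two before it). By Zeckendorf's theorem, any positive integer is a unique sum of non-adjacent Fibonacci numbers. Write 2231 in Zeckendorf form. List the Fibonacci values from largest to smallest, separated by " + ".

1597 + 610 + 21 + 3

Greedily peel off the largest Fibonacci term at each step:
subtract 1597 from 2231: 634 remains
subtract 610 from 634: 24 remains
subtract 21 from 24: 3 remains
subtract 3 from 3: 0 remains
So 2231 = 1597 + 610 + 21 + 3, with no two terms consecutive in the sequence.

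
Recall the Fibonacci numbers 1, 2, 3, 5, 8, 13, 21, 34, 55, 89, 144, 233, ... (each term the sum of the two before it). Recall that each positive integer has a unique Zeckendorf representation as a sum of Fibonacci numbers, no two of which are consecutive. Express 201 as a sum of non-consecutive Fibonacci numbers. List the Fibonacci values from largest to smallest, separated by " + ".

144 + 55 + 2

Greedy algorithm:
201 − 144 = 57
57 − 55 = 2
2 − 2 = 0
So 201 = 144 + 55 + 2, with no two terms consecutive in the sequence.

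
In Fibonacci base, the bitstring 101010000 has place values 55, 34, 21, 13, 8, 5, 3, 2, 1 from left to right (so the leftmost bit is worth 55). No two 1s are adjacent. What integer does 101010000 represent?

84

Summing the place values of the 1 bits: 55 + 21 + 8 = 84.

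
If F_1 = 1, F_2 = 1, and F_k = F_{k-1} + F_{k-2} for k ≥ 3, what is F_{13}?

Iterating the recurrence up to F_{5} = 5 and F_{4} = 3:
F_{6} = F_{5} + F_{4} = 5 + 3 = 8
F_{7} = F_{6} + F_{5} = 8 + 5 = 13
F_{8} = F_{7} + F_{6} = 13 + 8 = 21
F_{9} = F_{8} + F_{7} = 21 + 13 = 34
F_{10} = F_{9} + F_{8} = 34 + 21 = 55
F_{11} = F_{10} + F_{9} = 55 + 34 = 89
F_{12} = F_{11} + F_{10} = 89 + 55 = 144
F_{13} = F_{12} + F_{11} = 144 + 89 = 233

233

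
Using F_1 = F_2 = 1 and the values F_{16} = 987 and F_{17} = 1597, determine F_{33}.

By F_{2k+1} = F_k² + F_{k+1}²: F_{33} = 987² + 1597² = 974169 + 2550409 = 3524578.

3524578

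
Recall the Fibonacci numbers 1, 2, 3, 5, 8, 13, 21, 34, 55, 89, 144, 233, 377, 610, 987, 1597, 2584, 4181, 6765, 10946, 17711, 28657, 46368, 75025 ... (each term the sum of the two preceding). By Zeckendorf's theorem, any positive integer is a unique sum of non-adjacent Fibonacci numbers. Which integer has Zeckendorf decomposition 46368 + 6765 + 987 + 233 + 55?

46368 + 6765 + 987 + 233 + 55 = 54408.

54408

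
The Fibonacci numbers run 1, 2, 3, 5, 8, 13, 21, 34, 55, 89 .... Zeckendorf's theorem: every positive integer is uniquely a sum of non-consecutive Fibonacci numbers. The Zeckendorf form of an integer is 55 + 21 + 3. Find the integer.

79

55 + 21 + 3 = 79.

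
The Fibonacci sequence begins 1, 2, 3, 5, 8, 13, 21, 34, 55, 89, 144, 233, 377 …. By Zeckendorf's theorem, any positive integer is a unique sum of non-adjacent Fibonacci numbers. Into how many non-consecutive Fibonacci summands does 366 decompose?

5

233 ≤ 366 < 377, so take 233; remainder 133
89 ≤ 133 < 144, so take 89; remainder 44
34 ≤ 44 < 55, so take 34; remainder 10
8 ≤ 10 < 13, so take 8; remainder 2
2 ≤ 2 < 3, so take 2; remainder 0
366 = 233 + 89 + 34 + 8 + 2, which has 5 terms.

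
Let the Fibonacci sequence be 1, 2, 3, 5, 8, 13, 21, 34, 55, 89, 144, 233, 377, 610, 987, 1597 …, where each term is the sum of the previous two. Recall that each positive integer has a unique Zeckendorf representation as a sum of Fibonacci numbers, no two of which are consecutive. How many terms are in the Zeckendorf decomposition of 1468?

5

Greedily peel off the largest Fibonacci term at each step:
1468: greatest Fibonacci not exceeding it is 987, leaving 481
481: greatest Fibonacci not exceeding it is 377, leaving 104
104: greatest Fibonacci not exceeding it is 89, leaving 15
15: greatest Fibonacci not exceeding it is 13, leaving 2
2: greatest Fibonacci not exceeding it is 2, leaving 0
1468 = 987 + 377 + 89 + 13 + 2, which has 5 terms.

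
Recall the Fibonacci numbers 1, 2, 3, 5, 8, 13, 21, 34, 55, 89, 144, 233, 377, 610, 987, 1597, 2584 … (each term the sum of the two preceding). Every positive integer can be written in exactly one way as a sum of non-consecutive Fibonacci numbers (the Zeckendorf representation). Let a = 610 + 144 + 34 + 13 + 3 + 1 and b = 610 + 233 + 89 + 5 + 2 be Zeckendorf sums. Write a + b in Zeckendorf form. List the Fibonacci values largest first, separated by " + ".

1597 + 144 + 3

The two numbers are 805 and 939, so their sum is 1744.
subtract 1597 from 1744: 147 remains
subtract 144 from 147: 3 remains
subtract 3 from 3: 0 remains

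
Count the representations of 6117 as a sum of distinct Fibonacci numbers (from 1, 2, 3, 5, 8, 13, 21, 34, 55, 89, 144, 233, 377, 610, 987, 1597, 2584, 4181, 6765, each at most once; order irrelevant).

30

6117 = 4181+1597+233+89+13+3+1 = 4181+1597+233+89+8+5+3+1 = 4181+1597+233+55+34+13+3+1 = 4181+987+610+233+89+13+3+1 = 4181+1597+233+55+34+8+5+3+1 = … (25 more), for 30 in all.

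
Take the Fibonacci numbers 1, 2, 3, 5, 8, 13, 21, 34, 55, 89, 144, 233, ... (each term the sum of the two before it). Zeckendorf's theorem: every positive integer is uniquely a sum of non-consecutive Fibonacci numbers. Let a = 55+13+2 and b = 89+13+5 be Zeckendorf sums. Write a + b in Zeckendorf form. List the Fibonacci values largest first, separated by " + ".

The two numbers are 70 and 107, so their sum is 177.
177 − 144 = 33
33 − 21 = 12
12 − 8 = 4
4 − 3 = 1
1 − 1 = 0

144 + 21 + 8 + 3 + 1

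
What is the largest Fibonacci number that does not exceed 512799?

317811 ≤ 512799 < 514229, so the largest Fibonacci number not exceeding 512799 is 317811.

317811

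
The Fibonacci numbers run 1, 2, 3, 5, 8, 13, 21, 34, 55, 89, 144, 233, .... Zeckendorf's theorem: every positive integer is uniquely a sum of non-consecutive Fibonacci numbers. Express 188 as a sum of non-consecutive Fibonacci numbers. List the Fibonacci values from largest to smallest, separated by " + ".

Repeatedly subtract the largest Fibonacci number that fits:
144 ≤ 188 < 233, so take 144; remainder 44
34 ≤ 44 < 55, so take 34; remainder 10
8 ≤ 10 < 13, so take 8; remainder 2
2 ≤ 2 < 3, so take 2; remainder 0
So 188 = 144 + 34 + 8 + 2, with no two terms consecutive in the sequence.

144 + 34 + 8 + 2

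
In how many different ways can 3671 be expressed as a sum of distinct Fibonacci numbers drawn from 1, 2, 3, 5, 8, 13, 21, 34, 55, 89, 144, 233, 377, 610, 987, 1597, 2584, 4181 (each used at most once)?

Each representation comes from the Zeckendorf form by replacing some F_k with F_{k−1} + F_{k−2} where possible.
3671 = 2584+987+89+8+3 = 2584+987+89+8+2+1 = 2584+987+55+34+8+3 = 2584+610+377+89+8+3 = … (41 more), for 45 in all.

45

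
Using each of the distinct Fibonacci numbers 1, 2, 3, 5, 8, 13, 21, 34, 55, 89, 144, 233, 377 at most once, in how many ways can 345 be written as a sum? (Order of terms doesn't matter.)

345 = 233+89+21+2 = 233+89+13+8+2 = 233+55+34+21+2 = 233+89+13+5+3+2 = 233+55+34+13+8+2 = … (4 more), for 9 in all.

9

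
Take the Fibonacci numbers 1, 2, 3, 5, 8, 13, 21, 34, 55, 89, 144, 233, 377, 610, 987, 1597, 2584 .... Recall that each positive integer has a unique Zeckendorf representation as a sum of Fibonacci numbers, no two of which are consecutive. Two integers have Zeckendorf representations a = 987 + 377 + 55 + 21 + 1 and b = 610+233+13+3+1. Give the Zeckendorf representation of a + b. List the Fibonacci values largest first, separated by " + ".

The two numbers are 1441 and 860, so their sum is 2301.
Greedily peel off the largest Fibonacci term at each step:
largest Fibonacci ≤ 2301 is 1597; 2301 − 1597 = 704
largest Fibonacci ≤ 704 is 610; 704 − 610 = 94
largest Fibonacci ≤ 94 is 89; 94 − 89 = 5
largest Fibonacci ≤ 5 is 5; 5 − 5 = 0

1597 + 610 + 89 + 5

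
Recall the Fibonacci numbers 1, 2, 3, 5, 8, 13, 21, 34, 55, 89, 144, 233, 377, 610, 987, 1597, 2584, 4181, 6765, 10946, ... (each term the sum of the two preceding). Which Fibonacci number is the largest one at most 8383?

6765

6765 ≤ 8383 < 10946, so the largest Fibonacci number not exceeding 8383 is 6765.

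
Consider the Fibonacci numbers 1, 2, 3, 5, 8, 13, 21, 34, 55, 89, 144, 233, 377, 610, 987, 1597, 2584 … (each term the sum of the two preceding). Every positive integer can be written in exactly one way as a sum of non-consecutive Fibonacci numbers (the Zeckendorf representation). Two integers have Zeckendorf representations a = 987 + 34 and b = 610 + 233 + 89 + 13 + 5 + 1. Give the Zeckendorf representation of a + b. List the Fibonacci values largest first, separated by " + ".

The two numbers are 1021 and 951, so their sum is 1972.
Greedily peel off the largest Fibonacci term at each step:
1972 − 1597 = 375
375 − 233 = 142
142 − 89 = 53
53 − 34 = 19
19 − 13 = 6
6 − 5 = 1
1 − 1 = 0

1597 + 233 + 89 + 34 + 13 + 5 + 1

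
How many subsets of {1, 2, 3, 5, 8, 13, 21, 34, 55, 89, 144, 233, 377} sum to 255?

9

Starting from the Zeckendorf form and repeatedly splitting a term F_k into F_{k−1} + F_{k−2} (when neither is already used) reaches every representation.
255 = 233+21+1 = 233+13+8+1 = 144+89+21+1 = … (6 more), for 9 in all.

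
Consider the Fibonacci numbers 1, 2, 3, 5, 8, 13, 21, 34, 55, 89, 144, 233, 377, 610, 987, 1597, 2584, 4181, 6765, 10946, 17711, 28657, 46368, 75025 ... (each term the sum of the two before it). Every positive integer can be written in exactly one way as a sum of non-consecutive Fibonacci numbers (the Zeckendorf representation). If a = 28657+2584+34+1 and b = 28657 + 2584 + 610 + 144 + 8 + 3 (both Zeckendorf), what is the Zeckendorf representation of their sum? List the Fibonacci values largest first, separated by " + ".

46368 + 10946 + 4181 + 1597 + 144 + 34 + 8 + 3 + 1

The two numbers are 31276 and 32006, so their sum is 63282.
Greedy algorithm:
63282: greatest Fibonacci not exceeding it is 46368, leaving 16914
16914: greatest Fibonacci not exceeding it is 10946, leaving 5968
5968: greatest Fibonacci not exceeding it is 4181, leaving 1787
1787: greatest Fibonacci not exceeding it is 1597, leaving 190
190: greatest Fibonacci not exceeding it is 144, leaving 46
46: greatest Fibonacci not exceeding it is 34, leaving 12
12: greatest Fibonacci not exceeding it is 8, leaving 4
4: greatest Fibonacci not exceeding it is 3, leaving 1
1: greatest Fibonacci not exceeding it is 1, leaving 0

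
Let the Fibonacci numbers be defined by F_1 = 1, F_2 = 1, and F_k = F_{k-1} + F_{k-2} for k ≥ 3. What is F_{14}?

Iterating the recurrence up to F_{9} = 34 and F_{8} = 21:
F_{10} = F_{9} + F_{8} = 34 + 21 = 55
F_{11} = F_{10} + F_{9} = 55 + 34 = 89
F_{12} = F_{11} + F_{10} = 89 + 55 = 144
F_{13} = F_{12} + F_{11} = 144 + 89 = 233
F_{14} = F_{13} + F_{12} = 233 + 144 = 377

377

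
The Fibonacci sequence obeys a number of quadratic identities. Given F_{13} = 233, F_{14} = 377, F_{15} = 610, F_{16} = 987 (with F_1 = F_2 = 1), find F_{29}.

By the addition formula F_{m+n} = F_m F_{n+1} + F_{m−1} F_n with m=16, n=13: F_{29} = 987·377 + 610·233 = 372099 + 142130 = 514229.

514229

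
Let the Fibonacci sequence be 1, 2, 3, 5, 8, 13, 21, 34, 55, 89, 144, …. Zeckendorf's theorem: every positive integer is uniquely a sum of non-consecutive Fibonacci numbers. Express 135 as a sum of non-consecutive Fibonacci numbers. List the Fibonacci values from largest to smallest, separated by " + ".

89 + 34 + 8 + 3 + 1

Greedily peel off the largest Fibonacci term at each step:
135: greatest Fibonacci not exceeding it is 89, leaving 46
46: greatest Fibonacci not exceeding it is 34, leaving 12
12: greatest Fibonacci not exceeding it is 8, leaving 4
4: greatest Fibonacci not exceeding it is 3, leaving 1
1: greatest Fibonacci not exceeding it is 1, leaving 0
So 135 = 89 + 34 + 8 + 3 + 1, with no two terms consecutive in the sequence.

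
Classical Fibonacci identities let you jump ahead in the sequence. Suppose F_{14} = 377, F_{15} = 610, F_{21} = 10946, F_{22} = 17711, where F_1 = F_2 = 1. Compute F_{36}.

14930352

By the addition formula F_{m+n} = F_m F_{n+1} + F_{m−1} F_n with m=22, n=14: F_{36} = 17711·610 + 10946·377 = 10803710 + 4126642 = 14930352.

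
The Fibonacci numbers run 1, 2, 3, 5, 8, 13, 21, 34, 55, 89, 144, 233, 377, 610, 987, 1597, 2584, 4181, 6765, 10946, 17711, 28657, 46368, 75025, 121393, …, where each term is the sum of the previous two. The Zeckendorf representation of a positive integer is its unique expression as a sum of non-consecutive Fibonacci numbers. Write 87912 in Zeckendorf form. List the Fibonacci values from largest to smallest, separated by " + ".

75025 + 10946 + 1597 + 233 + 89 + 21 + 1

75025 ≤ 87912 < 121393, so take 75025; remainder 12887
10946 ≤ 12887 < 17711, so take 10946; remainder 1941
1597 ≤ 1941 < 2584, so take 1597; remainder 344
233 ≤ 344 < 377, so take 233; remainder 111
89 ≤ 111 < 144, so take 89; remainder 22
21 ≤ 22 < 34, so take 21; remainder 1
1 ≤ 1 < 2, so take 1; remainder 0
So 87912 = 75025 + 10946 + 1597 + 233 + 89 + 21 + 1, with no two terms consecutive in the sequence.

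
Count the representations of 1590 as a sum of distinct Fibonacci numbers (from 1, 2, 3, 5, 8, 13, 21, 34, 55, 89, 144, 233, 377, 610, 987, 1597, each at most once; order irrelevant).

Starting from the Zeckendorf form and repeatedly splitting a term F_k into F_{k−1} + F_{k−2} (when neither is already used) reaches every representation.
1590 = 987+377+144+55+21+5+1 = 987+377+144+55+21+3+2+1 = 987+377+144+55+13+8+5+1 = 987+377+144+55+13+8+3+2+1 = 987+377+144+34+21+13+8+5+1 = … (7 more), for 12 in all.

12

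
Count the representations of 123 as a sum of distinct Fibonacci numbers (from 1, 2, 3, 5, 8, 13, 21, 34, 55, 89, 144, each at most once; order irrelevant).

7

Each representation comes from the Zeckendorf form by replacing some F_k with F_{k−1} + F_{k−2} where possible.
123 = 89+34 = 89+21+13 = 89+21+8+5 = 55+34+21+13 = 89+21+8+3+2 = … (2 more), for 7 in all.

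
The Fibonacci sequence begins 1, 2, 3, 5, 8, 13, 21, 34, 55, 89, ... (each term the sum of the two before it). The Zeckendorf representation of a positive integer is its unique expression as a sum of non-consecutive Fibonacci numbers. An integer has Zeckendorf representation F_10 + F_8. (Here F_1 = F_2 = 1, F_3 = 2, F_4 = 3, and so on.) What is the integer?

76

F_10 + F_8 = 55 + 21 = 76.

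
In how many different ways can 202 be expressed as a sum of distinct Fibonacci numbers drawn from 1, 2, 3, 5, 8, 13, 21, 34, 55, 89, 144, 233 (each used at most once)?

202 = 144+55+3 = 144+55+2+1 = 144+34+21+3 = 144+34+21+2+1 = 144+34+13+8+3 = … (7 more), for 12 in all.

12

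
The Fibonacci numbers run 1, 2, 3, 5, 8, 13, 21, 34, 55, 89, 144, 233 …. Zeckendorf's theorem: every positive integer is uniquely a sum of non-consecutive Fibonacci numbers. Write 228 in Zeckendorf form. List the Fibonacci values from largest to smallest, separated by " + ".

Repeatedly subtract the largest Fibonacci number that fits:
largest Fibonacci ≤ 228 is 144; 228 − 144 = 84
largest Fibonacci ≤ 84 is 55; 84 − 55 = 29
largest Fibonacci ≤ 29 is 21; 29 − 21 = 8
largest Fibonacci ≤ 8 is 8; 8 − 8 = 0
So 228 = 144 + 55 + 21 + 8, with no two terms consecutive in the sequence.

144 + 55 + 21 + 8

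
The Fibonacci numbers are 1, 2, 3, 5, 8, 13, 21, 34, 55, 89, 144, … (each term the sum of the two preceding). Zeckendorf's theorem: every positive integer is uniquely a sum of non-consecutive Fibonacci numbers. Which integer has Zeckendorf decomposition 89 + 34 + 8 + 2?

89 + 34 + 8 + 2 = 133.

133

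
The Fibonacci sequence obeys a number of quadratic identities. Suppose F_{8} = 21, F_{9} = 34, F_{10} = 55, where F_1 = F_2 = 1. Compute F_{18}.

By the addition formula F_{m+n} = F_m F_{n+1} + F_{m−1} F_n with m=10, n=8: F_{18} = 55·34 + 34·21 = 1870 + 714 = 2584.

2584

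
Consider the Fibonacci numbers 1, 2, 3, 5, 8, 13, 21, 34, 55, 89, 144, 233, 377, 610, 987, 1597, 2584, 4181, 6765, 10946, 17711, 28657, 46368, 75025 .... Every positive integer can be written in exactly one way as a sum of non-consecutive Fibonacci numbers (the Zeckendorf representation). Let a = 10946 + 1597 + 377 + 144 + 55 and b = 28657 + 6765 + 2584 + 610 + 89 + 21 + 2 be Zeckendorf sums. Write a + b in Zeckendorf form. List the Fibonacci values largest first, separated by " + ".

The two numbers are 13119 and 38728, so their sum is 51847.
subtract 46368 from 51847: 5479 remains
subtract 4181 from 5479: 1298 remains
subtract 987 from 1298: 311 remains
subtract 233 from 311: 78 remains
subtract 55 from 78: 23 remains
subtract 21 from 23: 2 remains
subtract 2 from 2: 0 remains

46368 + 4181 + 987 + 233 + 55 + 21 + 2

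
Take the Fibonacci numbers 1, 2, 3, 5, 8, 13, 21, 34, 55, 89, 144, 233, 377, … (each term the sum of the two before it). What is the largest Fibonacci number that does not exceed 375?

233 ≤ 375 < 377, so the largest Fibonacci number not exceeding 375 is 233.

233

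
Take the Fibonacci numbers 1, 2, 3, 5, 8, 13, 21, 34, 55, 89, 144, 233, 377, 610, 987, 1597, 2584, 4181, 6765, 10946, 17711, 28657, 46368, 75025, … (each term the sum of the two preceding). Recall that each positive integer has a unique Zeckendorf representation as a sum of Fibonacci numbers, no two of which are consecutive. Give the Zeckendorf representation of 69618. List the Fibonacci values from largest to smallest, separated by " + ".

69618 − 46368 = 23250
23250 − 17711 = 5539
5539 − 4181 = 1358
1358 − 987 = 371
371 − 233 = 138
138 − 89 = 49
49 − 34 = 15
15 − 13 = 2
2 − 2 = 0
So 69618 = 46368 + 17711 + 4181 + 987 + 233 + 89 + 34 + 13 + 2, with no two terms consecutive in the sequence.

46368 + 17711 + 4181 + 987 + 233 + 89 + 34 + 13 + 2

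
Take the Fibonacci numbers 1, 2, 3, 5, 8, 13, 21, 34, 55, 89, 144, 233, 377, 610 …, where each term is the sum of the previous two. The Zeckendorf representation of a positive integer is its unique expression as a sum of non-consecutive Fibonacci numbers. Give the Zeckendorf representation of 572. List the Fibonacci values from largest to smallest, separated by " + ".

Repeatedly subtract the largest Fibonacci number that fits:
largest Fibonacci ≤ 572 is 377; 572 − 377 = 195
largest Fibonacci ≤ 195 is 144; 195 − 144 = 51
largest Fibonacci ≤ 51 is 34; 51 − 34 = 17
largest Fibonacci ≤ 17 is 13; 17 − 13 = 4
largest Fibonacci ≤ 4 is 3; 4 − 3 = 1
largest Fibonacci ≤ 1 is 1; 1 − 1 = 0
So 572 = 377 + 144 + 34 + 13 + 3 + 1, with no two terms consecutive in the sequence.

377 + 144 + 34 + 13 + 3 + 1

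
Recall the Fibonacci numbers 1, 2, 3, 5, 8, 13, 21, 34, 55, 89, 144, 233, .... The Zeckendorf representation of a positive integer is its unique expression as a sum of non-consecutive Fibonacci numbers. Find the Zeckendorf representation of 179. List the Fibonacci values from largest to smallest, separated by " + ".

take 144 (≤ 179); 179 − 144 = 35
take 34 (≤ 35); 35 − 34 = 1
take 1 (≤ 1); 1 − 1 = 0
So 179 = 144 + 34 + 1, with no two terms consecutive in the sequence.

144 + 34 + 1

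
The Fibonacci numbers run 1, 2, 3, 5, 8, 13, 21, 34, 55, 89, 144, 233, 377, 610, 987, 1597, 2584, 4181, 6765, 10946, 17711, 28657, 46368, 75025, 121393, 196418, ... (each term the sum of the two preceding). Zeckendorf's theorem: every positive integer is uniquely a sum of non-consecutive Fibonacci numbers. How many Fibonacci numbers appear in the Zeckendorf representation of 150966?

150966 − 121393 = 29573
29573 − 28657 = 916
916 − 610 = 306
306 − 233 = 73
73 − 55 = 18
18 − 13 = 5
5 − 5 = 0
150966 = 121393 + 28657 + 610 + 233 + 55 + 13 + 5, which has 7 terms.

7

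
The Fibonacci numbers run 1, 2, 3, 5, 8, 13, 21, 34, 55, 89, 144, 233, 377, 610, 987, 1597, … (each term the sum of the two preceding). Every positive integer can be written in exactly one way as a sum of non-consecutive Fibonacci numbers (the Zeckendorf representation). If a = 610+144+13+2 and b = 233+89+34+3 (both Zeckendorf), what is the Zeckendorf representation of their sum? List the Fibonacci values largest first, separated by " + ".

The two numbers are 769 and 359, so their sum is 1128.
1128 − 987 = 141
141 − 89 = 52
52 − 34 = 18
18 − 13 = 5
5 − 5 = 0

987 + 89 + 34 + 13 + 5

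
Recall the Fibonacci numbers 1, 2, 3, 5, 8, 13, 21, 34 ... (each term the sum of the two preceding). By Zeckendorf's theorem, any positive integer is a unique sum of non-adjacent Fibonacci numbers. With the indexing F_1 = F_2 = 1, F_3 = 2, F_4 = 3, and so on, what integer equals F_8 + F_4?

24

F_8 + F_4 = 21 + 3 = 24.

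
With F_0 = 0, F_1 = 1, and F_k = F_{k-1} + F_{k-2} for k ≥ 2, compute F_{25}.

Iterating the recurrence up to F_{19} = 4181 and F_{18} = 2584:
F_{20} = F_{19} + F_{18} = 4181 + 2584 = 6765
F_{21} = F_{20} + F_{19} = 6765 + 4181 = 10946
F_{22} = F_{21} + F_{20} = 10946 + 6765 = 17711
F_{23} = F_{22} + F_{21} = 17711 + 10946 = 28657
F_{24} = F_{23} + F_{22} = 28657 + 17711 = 46368
F_{25} = F_{24} + F_{23} = 46368 + 28657 = 75025

75025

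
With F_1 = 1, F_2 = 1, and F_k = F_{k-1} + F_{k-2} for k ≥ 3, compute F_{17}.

Iterating the recurrence up to F_{13} = 233 and F_{12} = 144:
F_{14} = F_{13} + F_{12} = 233 + 144 = 377
F_{15} = F_{14} + F_{13} = 377 + 233 = 610
F_{16} = F_{15} + F_{14} = 610 + 377 = 987
F_{17} = F_{16} + F_{15} = 987 + 610 = 1597

1597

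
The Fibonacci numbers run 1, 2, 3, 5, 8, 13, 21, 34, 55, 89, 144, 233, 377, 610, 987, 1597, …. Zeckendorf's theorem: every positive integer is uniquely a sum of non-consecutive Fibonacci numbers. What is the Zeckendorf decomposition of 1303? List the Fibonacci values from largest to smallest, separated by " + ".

subtract 987 from 1303: 316 remains
subtract 233 from 316: 83 remains
subtract 55 from 83: 28 remains
subtract 21 from 28: 7 remains
subtract 5 from 7: 2 remains
subtract 2 from 2: 0 remains
So 1303 = 987 + 233 + 55 + 21 + 5 + 2, with no two terms consecutive in the sequence.

987 + 233 + 55 + 21 + 5 + 2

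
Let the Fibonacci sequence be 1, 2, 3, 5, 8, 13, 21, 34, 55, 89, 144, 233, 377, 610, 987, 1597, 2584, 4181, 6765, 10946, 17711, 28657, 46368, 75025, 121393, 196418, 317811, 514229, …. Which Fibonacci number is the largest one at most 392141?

317811 ≤ 392141 < 514229, so the largest Fibonacci number not exceeding 392141 is 317811.

317811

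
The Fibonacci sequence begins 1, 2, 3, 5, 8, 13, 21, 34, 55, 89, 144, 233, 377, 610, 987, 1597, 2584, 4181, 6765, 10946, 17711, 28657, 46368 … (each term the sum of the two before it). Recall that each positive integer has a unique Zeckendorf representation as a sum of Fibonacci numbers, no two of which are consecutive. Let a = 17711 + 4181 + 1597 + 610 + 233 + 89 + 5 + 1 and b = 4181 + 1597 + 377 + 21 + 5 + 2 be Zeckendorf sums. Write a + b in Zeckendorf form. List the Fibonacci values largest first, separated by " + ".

28657 + 1597 + 233 + 89 + 34

The two numbers are 24427 and 6183, so their sum is 30610.
Greedily peel off the largest Fibonacci term at each step:
subtract 28657 from 30610: 1953 remains
subtract 1597 from 1953: 356 remains
subtract 233 from 356: 123 remains
subtract 89 from 123: 34 remains
subtract 34 from 34: 0 remains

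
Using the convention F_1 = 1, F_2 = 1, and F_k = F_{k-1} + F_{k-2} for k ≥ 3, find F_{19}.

Iterating the recurrence up to F_{14} = 377 and F_{13} = 233:
F_{15} = F_{14} + F_{13} = 377 + 233 = 610
F_{16} = F_{15} + F_{14} = 610 + 377 = 987
F_{17} = F_{16} + F_{15} = 987 + 610 = 1597
F_{18} = F_{17} + F_{16} = 1597 + 987 = 2584
F_{19} = F_{18} + F_{17} = 2584 + 1597 = 4181

4181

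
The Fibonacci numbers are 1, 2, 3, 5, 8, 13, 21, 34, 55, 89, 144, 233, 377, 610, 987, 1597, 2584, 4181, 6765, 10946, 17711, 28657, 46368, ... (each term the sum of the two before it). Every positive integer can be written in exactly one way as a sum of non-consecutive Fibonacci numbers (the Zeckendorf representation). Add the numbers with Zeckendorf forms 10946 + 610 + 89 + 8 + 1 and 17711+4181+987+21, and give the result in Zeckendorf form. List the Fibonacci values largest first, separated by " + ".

28657 + 4181 + 1597 + 89 + 21 + 8 + 1

The two numbers are 11654 and 22900, so their sum is 34554.
28657 ≤ 34554 < 46368, so take 28657; remainder 5897
4181 ≤ 5897 < 6765, so take 4181; remainder 1716
1597 ≤ 1716 < 2584, so take 1597; remainder 119
89 ≤ 119 < 144, so take 89; remainder 30
21 ≤ 30 < 34, so take 21; remainder 9
8 ≤ 9 < 13, so take 8; remainder 1
1 ≤ 1 < 2, so take 1; remainder 0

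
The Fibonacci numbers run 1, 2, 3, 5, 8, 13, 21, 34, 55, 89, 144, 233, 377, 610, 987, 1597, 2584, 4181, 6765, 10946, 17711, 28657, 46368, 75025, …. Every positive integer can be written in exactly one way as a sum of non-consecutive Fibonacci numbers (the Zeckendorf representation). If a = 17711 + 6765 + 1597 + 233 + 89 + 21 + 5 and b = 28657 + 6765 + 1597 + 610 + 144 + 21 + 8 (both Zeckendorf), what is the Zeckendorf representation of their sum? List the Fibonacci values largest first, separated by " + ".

The two numbers are 26421 and 37802, so their sum is 64223.
Greedy algorithm:
64223: greatest Fibonacci not exceeding it is 46368, leaving 17855
17855: greatest Fibonacci not exceeding it is 17711, leaving 144
144: greatest Fibonacci not exceeding it is 144, leaving 0

46368 + 17711 + 144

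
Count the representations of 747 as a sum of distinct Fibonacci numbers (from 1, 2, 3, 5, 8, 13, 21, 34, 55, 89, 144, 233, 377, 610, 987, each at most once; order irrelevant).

Starting from the Zeckendorf form and repeatedly splitting a term F_k into F_{k−1} + F_{k−2} (when neither is already used) reaches every representation.
747 = 610+89+34+13+1 = 610+89+34+8+5+1 = 377+233+89+34+13+1 = 610+89+34+8+3+2+1 = 610+89+21+13+8+5+1 = … (11 more), for 16 in all.

16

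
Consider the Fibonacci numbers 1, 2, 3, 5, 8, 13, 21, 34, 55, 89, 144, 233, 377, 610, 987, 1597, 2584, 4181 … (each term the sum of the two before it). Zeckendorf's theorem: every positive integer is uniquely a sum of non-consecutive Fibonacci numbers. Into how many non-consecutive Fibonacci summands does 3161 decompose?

5

3161 − 2584 = 577
577 − 377 = 200
200 − 144 = 56
56 − 55 = 1
1 − 1 = 0
3161 = 2584 + 377 + 144 + 55 + 1, which has 5 terms.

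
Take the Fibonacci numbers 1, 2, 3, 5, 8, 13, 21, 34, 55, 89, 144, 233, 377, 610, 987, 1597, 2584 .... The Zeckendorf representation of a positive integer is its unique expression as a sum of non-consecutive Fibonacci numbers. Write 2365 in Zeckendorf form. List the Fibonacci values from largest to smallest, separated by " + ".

1597 + 610 + 144 + 13 + 1

2365 − 1597 = 768
768 − 610 = 158
158 − 144 = 14
14 − 13 = 1
1 − 1 = 0
So 2365 = 1597 + 610 + 144 + 13 + 1, with no two terms consecutive in the sequence.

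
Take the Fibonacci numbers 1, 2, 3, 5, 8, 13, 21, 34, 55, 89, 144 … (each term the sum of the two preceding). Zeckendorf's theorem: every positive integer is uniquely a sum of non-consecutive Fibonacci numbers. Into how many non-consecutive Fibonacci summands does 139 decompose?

Greedily peel off the largest Fibonacci term at each step:
139 − 89 = 50
50 − 34 = 16
16 − 13 = 3
3 − 3 = 0
139 = 89 + 34 + 13 + 3, which has 4 terms.

4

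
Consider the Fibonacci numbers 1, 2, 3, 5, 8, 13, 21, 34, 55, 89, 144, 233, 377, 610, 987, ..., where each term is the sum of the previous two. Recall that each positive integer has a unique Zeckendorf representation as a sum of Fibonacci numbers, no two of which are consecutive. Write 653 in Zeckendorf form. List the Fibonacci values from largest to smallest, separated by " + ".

largest Fibonacci ≤ 653 is 610; 653 − 610 = 43
largest Fibonacci ≤ 43 is 34; 43 − 34 = 9
largest Fibonacci ≤ 9 is 8; 9 − 8 = 1
largest Fibonacci ≤ 1 is 1; 1 − 1 = 0
So 653 = 610 + 34 + 8 + 1, with no two terms consecutive in the sequence.

610 + 34 + 8 + 1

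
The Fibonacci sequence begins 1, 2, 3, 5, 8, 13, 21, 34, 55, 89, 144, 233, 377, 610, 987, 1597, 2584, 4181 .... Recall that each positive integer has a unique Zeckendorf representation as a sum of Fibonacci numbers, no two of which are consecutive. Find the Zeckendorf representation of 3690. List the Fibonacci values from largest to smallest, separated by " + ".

subtract 2584 from 3690: 1106 remains
subtract 987 from 1106: 119 remains
subtract 89 from 119: 30 remains
subtract 21 from 30: 9 remains
subtract 8 from 9: 1 remains
subtract 1 from 1: 0 remains
So 3690 = 2584 + 987 + 89 + 21 + 8 + 1, with no two terms consecutive in the sequence.

2584 + 987 + 89 + 21 + 8 + 1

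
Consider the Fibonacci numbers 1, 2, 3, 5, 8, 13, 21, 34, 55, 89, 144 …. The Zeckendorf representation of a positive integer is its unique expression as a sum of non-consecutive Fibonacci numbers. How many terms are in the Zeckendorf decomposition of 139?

Greedy algorithm:
139 − 89 = 50
50 − 34 = 16
16 − 13 = 3
3 − 3 = 0
139 = 89 + 34 + 13 + 3, which has 4 terms.

4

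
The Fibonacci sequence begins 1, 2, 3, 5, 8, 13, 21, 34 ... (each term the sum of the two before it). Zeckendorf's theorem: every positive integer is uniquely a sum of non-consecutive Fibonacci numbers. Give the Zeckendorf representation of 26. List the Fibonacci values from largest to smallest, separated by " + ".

21 + 5

Greedy algorithm:
26: greatest Fibonacci not exceeding it is 21, leaving 5
5: greatest Fibonacci not exceeding it is 5, leaving 0
So 26 = 21 + 5, with no two terms consecutive in the sequence.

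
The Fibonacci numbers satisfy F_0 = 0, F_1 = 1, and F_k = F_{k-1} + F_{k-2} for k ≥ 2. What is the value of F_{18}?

Iterating the recurrence up to F_{11} = 89 and F_{10} = 55:
F_{12} = F_{11} + F_{10} = 89 + 55 = 144
F_{13} = F_{12} + F_{11} = 144 + 89 = 233
F_{14} = F_{13} + F_{12} = 233 + 144 = 377
F_{15} = F_{14} + F_{13} = 377 + 233 = 610
F_{16} = F_{15} + F_{14} = 610 + 377 = 987
F_{17} = F_{16} + F_{15} = 987 + 610 = 1597
F_{18} = F_{17} + F_{16} = 1597 + 987 = 2584

2584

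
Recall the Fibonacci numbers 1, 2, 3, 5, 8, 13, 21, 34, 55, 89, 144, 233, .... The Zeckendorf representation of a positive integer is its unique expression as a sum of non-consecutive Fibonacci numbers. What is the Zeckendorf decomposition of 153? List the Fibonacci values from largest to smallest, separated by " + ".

153 − 144 = 9
9 − 8 = 1
1 − 1 = 0
So 153 = 144 + 8 + 1, with no two terms consecutive in the sequence.

144 + 8 + 1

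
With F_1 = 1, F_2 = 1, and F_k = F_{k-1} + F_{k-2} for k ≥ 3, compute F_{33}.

Iterating the recurrence up to F_{28} = 317811 and F_{27} = 196418:
F_{29} = F_{28} + F_{27} = 317811 + 196418 = 514229
F_{30} = F_{29} + F_{28} = 514229 + 317811 = 832040
F_{31} = F_{30} + F_{29} = 832040 + 514229 = 1346269
F_{32} = F_{31} + F_{30} = 1346269 + 832040 = 2178309
F_{33} = F_{32} + F_{31} = 2178309 + 1346269 = 3524578

3524578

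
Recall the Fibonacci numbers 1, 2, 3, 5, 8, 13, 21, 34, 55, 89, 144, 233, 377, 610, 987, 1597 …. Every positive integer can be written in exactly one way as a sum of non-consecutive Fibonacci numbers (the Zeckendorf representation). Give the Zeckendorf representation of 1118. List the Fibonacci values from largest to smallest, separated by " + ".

Greedily peel off the largest Fibonacci term at each step:
1118: greatest Fibonacci not exceeding it is 987, leaving 131
131: greatest Fibonacci not exceeding it is 89, leaving 42
42: greatest Fibonacci not exceeding it is 34, leaving 8
8: greatest Fibonacci not exceeding it is 8, leaving 0
So 1118 = 987 + 89 + 34 + 8, with no two terms consecutive in the sequence.

987 + 89 + 34 + 8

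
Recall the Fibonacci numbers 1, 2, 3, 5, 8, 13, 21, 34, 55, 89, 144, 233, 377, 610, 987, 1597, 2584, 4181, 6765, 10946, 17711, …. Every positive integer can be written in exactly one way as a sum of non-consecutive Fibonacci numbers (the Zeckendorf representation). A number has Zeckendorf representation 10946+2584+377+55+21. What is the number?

10946+2584+377+55+21 = 13983.

13983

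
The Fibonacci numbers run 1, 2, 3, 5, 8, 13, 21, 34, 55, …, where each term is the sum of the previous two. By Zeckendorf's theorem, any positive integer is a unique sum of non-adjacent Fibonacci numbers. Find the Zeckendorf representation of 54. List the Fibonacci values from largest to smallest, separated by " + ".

Greedily peel off the largest Fibonacci term at each step:
34 ≤ 54 < 55, so take 34; remainder 20
13 ≤ 20 < 21, so take 13; remainder 7
5 ≤ 7 < 8, so take 5; remainder 2
2 ≤ 2 < 3, so take 2; remainder 0
So 54 = 34 + 13 + 5 + 2, with no two terms consecutive in the sequence.

34 + 13 + 5 + 2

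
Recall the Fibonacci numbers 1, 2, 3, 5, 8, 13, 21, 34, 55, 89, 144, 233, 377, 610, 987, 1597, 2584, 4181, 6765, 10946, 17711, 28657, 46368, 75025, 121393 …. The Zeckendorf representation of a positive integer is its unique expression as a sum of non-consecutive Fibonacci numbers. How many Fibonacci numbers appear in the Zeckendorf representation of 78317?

6

78317: greatest Fibonacci not exceeding it is 75025, leaving 3292
3292: greatest Fibonacci not exceeding it is 2584, leaving 708
708: greatest Fibonacci not exceeding it is 610, leaving 98
98: greatest Fibonacci not exceeding it is 89, leaving 9
9: greatest Fibonacci not exceeding it is 8, leaving 1
1: greatest Fibonacci not exceeding it is 1, leaving 0
78317 = 75025 + 2584 + 610 + 89 + 8 + 1, which has 6 terms.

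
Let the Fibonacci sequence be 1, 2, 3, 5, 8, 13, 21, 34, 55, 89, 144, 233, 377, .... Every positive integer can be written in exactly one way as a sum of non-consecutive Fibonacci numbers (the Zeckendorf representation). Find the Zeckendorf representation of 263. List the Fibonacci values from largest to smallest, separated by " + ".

largest Fibonacci ≤ 263 is 233; 263 − 233 = 30
largest Fibonacci ≤ 30 is 21; 30 − 21 = 9
largest Fibonacci ≤ 9 is 8; 9 − 8 = 1
largest Fibonacci ≤ 1 is 1; 1 − 1 = 0
So 263 = 233 + 21 + 8 + 1, with no two terms consecutive in the sequence.

233 + 21 + 8 + 1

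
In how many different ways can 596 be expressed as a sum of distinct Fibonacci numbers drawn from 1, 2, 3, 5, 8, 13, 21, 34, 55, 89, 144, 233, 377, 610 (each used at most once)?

Each representation comes from the Zeckendorf form by replacing some F_k with F_{k−1} + F_{k−2} where possible.
596 = 377+144+55+13+5+2 = 377+144+34+21+13+5+2 = 377+89+55+34+21+13+5+2 = … (1 more), for 4 in all.

4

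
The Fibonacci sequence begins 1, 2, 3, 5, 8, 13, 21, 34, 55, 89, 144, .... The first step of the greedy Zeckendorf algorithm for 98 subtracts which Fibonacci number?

89

89 ≤ 98 < 144, so the largest Fibonacci number not exceeding 98 is 89.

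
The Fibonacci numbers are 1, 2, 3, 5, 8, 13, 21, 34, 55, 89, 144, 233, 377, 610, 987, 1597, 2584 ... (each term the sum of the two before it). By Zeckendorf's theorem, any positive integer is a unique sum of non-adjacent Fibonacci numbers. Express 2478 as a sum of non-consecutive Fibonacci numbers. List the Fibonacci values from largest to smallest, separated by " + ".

Greedily peel off the largest Fibonacci term at each step:
2478 − 1597 = 881
881 − 610 = 271
271 − 233 = 38
38 − 34 = 4
4 − 3 = 1
1 − 1 = 0
So 2478 = 1597 + 610 + 233 + 34 + 3 + 1, with no two terms consecutive in the sequence.

1597 + 610 + 233 + 34 + 3 + 1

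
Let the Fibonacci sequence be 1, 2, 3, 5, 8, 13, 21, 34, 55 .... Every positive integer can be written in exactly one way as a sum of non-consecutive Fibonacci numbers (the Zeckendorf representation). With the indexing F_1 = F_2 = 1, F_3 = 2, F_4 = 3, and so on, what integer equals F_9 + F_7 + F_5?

F_9 + F_7 + F_5 = 34 + 13 + 5 = 52.

52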